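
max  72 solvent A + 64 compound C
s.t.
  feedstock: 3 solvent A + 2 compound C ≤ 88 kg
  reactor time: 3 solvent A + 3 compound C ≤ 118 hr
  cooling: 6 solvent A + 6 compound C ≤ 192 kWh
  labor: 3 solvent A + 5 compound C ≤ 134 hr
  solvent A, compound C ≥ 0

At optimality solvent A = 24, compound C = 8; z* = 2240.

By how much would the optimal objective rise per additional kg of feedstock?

At the optimum: feedstock uses 88 of 88 (binding); reactor time uses 96 of 118 (slack = 22); cooling uses 192 of 192 (binding); labor uses 112 of 134 (slack = 22).
By complementary slackness, y = 0 for the non-binding constraints.
Dual feasibility on the basic columns requires 3·y_feedstock + 6·y_cooling = 72, 2·y_feedstock + 6·y_cooling = 64.
→ y_feedstock = 8 and y_cooling = 8.
Shadow price of feedstock = 8.

8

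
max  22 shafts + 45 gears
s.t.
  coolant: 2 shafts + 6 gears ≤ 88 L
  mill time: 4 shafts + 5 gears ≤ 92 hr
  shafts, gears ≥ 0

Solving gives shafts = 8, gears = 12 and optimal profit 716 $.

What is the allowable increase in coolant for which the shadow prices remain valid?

22.4

Binding constraints: coolant, mill time. The basis is B = [[2,6],[4,5]] with det -14.
Per unit increase in coolant, x* moves by d = (-0.3571, 0.2857).
The basis stays optimal until shafts reaches 0; allowable increase = 22.4 L.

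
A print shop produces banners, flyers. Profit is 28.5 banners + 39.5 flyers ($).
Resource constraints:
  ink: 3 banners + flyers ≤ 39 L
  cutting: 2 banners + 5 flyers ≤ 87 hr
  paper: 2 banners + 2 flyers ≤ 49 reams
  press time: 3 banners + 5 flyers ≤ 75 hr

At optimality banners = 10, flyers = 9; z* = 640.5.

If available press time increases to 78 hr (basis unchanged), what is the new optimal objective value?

Check each constraint at x*: ink 39/39 (tight); cutting 65/87 (slack 22); paper 38/49 (slack 11); press time 75/75 (tight).
Slack constraints have shadow price 0 (complementary slackness).
Dual feasibility on the basic columns requires 3·y_ink + 3·y_press time = 28.5, 1·y_ink + 5·y_press time = 39.5.
Solving: y_ink = 2, y_press time = 7.5.
Δz = y_press time·Δb = 7.5 × (3) = 22.5, so new z* = 640.5 + 22.5 = 663.

663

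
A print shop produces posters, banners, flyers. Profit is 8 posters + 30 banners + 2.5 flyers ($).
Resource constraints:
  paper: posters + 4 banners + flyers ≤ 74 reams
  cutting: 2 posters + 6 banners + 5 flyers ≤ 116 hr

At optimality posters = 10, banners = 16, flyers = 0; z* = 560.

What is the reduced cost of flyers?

At the optimum: paper uses 74 of 74 (binding); cutting uses 116 of 116 (binding).
Dual feasibility on the basic columns requires 1·y_paper + 2·y_cutting = 8, 4·y_paper + 6·y_cutting = 30.
Solving: y_paper = 6, y_cutting = 1.
Reduced cost of flyers: c₃ − yᵀa₃ = 2.5 − (6·1 + 1·5) = 2.5 − 11 = -8.5.

-8.5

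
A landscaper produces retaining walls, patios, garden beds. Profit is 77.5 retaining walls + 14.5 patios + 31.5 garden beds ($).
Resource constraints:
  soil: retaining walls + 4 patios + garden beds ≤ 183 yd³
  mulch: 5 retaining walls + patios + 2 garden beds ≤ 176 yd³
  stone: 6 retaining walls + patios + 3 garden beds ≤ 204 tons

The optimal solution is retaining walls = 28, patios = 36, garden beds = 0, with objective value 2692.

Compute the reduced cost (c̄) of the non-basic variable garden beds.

Check each constraint at x*: soil 172/183 (slack 11); mulch 176/176 (tight); stone 204/204 (tight).
Since soil is not tight, its dual is 0.
Dual feasibility on the basic columns requires 5·y_mulch + 6·y_stone = 77.5, 1·y_mulch + 1·y_stone = 14.5.
Solving: y_mulch = 9.5, y_stone = 5.
Reduced cost of garden beds: c₃ − yᵀa₃ = 31.5 − (9.5·2 + 5·3) = 31.5 − 34 = -2.5.

-2.5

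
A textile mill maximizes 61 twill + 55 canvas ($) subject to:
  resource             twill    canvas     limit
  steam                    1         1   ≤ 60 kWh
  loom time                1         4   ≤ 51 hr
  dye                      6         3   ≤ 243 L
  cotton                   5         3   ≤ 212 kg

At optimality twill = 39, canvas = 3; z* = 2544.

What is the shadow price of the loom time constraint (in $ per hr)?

At the optimum: steam uses 42 of 60 (slack = 18); loom time uses 51 of 51 (binding); dye uses 243 of 243 (binding); cotton uses 204 of 212 (slack = 8).
By complementary slackness, y = 0 for the non-binding constraints.
The binding rows give the dual system: 1·y_loom time + 6·y_dye = 61 and 4·y_loom time + 3·y_dye = 55.
→ y_loom time = 7 and y_dye = 9.
Shadow price of loom time = 7.

7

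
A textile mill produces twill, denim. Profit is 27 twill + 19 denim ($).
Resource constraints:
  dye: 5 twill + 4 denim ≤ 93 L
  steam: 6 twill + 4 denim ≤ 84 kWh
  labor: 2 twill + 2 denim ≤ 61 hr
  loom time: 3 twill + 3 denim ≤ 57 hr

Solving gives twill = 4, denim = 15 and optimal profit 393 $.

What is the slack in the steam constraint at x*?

steam used = 6·4 + 4·15 = 84; slack = 84 − 84 = 0.

0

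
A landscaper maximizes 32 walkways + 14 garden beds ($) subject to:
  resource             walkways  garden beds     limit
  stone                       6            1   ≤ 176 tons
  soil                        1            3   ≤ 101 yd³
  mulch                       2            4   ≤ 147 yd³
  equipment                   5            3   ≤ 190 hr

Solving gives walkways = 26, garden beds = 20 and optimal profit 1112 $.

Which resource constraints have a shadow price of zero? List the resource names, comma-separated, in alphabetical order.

stone: 176/176 (binding)
soil: 86/101 (slack 15)
mulch: 132/147 (slack 15)
equipment: 190/190 (binding)
By complementary slackness, a constraint with positive slack has shadow price 0 → mulch, soil.

mulch, soil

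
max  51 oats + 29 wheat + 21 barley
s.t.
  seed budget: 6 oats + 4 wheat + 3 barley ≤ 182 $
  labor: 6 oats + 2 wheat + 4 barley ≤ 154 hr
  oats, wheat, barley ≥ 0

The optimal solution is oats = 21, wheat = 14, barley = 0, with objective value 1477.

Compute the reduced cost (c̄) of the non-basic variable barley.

At the optimum: seed budget uses 182 of 182 (binding); labor uses 154 of 154 (binding).
Dual feasibility on the basic columns requires 6·y_seed budget + 6·y_labor = 51, 4·y_seed budget + 2·y_labor = 29.
→ y_seed budget = 6 and y_labor = 2.5.
Reduced cost of barley: c₃ − yᵀa₃ = 21 − (6·3 + 2.5·4) = 21 − 28 = -7.

-7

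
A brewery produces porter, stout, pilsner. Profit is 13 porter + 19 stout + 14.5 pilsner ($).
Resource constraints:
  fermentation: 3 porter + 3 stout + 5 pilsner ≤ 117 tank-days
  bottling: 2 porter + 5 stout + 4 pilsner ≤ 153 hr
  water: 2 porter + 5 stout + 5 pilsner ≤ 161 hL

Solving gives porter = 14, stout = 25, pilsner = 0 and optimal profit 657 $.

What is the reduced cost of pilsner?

-8.5

Binding: fermentation and bottling. Non-binding: water (8 unused).
Slack constraints have shadow price 0 (complementary slackness).
The binding rows give the dual system: 3·y_fermentation + 2·y_bottling = 13 and 3·y_fermentation + 5·y_bottling = 19.
→ y_fermentation = 3 and y_bottling = 2.
Reduced cost of pilsner: c₃ − yᵀa₃ = 14.5 − (3·5 + 2·4) = 14.5 − 23 = -8.5.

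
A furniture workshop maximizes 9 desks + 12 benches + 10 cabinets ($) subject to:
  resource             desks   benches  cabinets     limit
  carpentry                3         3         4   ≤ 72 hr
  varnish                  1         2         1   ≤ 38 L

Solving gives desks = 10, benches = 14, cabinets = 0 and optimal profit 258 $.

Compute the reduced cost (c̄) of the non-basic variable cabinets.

-1

Both carpentry and varnish are binding at x*.
The binding rows give the dual system: 3·y_carpentry + 1·y_varnish = 9 and 3·y_carpentry + 2·y_varnish = 12.
This yields shadow prices y_carpentry = 2, y_varnish = 3.
Reduced cost of cabinets: c₃ − yᵀa₃ = 10 − (2·4 + 3·1) = 10 − 11 = -1.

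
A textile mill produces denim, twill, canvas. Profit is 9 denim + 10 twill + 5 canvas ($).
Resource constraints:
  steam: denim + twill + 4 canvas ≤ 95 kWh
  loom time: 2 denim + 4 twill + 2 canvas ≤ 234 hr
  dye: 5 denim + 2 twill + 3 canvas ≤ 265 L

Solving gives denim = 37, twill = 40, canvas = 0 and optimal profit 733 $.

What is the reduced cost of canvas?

-2

Check each constraint at x*: steam 77/95 (slack 18); loom time 234/234 (tight); dye 265/265 (tight).
By complementary slackness, y = 0 for the non-binding constraint.
From A_Bᵀ y = c: 2·y_loom time + 5·y_dye = 9; 4·y_loom time + 2·y_dye = 10.
→ y_loom time = 2 and y_dye = 1.
Reduced cost of canvas: c₃ − yᵀa₃ = 5 − (2·2 + 1·3) = 5 − 7 = -2.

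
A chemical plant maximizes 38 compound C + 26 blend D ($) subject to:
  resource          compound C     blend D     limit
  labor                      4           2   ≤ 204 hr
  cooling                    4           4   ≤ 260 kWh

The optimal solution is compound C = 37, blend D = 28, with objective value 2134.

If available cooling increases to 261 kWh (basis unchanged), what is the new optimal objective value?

2137.5

Both labor and cooling are binding at x*.
Dual feasibility on the basic columns requires 4·y_labor + 4·y_cooling = 38, 2·y_labor + 4·y_cooling = 26.
→ y_labor = 6 and y_cooling = 3.5.
Δz = y_cooling·Δb = 3.5 × (1) = 3.5, so new z* = 2134 + 3.5 = 2137.5.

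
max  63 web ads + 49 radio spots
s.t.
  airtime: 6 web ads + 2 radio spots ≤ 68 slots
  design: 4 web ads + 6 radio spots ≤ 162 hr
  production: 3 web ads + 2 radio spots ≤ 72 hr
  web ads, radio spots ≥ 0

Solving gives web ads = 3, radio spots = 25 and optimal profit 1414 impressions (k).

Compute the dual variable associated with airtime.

Check each constraint at x*: airtime 68/68 (tight); design 162/162 (tight); production 59/72 (slack 13).
Since production is not tight, its dual is 0.
The binding rows give the dual system: 6·y_airtime + 4·y_design = 63 and 2·y_airtime + 6·y_design = 49.
Solving: y_airtime = 6.5, y_design = 6.
Shadow price of airtime = 6.5.

6.5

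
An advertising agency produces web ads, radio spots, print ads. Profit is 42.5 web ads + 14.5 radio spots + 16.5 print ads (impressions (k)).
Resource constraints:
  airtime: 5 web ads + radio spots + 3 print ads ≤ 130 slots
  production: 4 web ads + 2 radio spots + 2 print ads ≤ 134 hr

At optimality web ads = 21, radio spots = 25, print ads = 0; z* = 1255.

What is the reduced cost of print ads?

-7

At the optimum: airtime uses 130 of 130 (binding); production uses 134 of 134 (binding).
From A_Bᵀ y = c: 5·y_airtime + 4·y_production = 42.5; 1·y_airtime + 2·y_production = 14.5.
This yields shadow prices y_airtime = 4.5, y_production = 5.
Reduced cost of print ads: c₃ − yᵀa₃ = 16.5 − (4.5·3 + 5·2) = 16.5 − 23.5 = -7.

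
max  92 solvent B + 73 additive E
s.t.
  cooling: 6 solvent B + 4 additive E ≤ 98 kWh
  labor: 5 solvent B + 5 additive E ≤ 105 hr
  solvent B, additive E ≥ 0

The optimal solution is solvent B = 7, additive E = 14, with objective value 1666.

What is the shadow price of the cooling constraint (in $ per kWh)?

At the optimum: cooling uses 98 of 98 (binding); labor uses 105 of 105 (binding).
Dual feasibility on the basic columns requires 6·y_cooling + 5·y_labor = 92, 4·y_cooling + 5·y_labor = 73.
This yields shadow prices y_cooling = 9.5, y_labor = 7.
Shadow price of cooling = 9.5.

9.5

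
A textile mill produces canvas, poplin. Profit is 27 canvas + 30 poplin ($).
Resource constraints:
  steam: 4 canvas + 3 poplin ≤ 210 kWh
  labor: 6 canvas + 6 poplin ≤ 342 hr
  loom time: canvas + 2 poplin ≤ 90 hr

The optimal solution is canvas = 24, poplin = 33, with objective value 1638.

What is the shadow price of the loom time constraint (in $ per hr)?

3

Check each constraint at x*: steam 195/210 (slack 15); labor 342/342 (tight); loom time 90/90 (tight).
By complementary slackness, y = 0 for the non-binding constraint.
The binding rows give the dual system: 6·y_labor + 1·y_loom time = 27 and 6·y_labor + 2·y_loom time = 30.
→ y_labor = 4 and y_loom time = 3.
Shadow price of loom time = 3.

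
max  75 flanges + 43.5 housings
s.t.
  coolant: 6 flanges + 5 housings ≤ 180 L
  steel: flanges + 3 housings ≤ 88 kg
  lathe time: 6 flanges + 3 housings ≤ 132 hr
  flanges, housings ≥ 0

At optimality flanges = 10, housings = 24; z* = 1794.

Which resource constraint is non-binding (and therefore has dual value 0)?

coolant: 180/180 (binding)
steel: 82/88 (slack 6)
lathe time: 132/132 (binding)
By complementary slackness, a constraint with positive slack has shadow price 0 → steel.

steel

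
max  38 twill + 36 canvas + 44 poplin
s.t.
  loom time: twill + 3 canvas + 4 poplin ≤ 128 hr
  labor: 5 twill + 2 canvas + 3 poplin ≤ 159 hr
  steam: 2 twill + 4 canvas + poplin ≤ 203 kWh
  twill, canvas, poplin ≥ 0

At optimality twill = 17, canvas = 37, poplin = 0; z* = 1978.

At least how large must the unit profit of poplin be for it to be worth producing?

50

Check each constraint at x*: loom time 128/128 (tight); labor 159/159 (tight); steam 182/203 (slack 21).
Since steam is not tight, its dual is 0.
The binding rows give the dual system: 1·y_loom time + 5·y_labor = 38 and 3·y_loom time + 2·y_labor = 36.
Solving: y_loom time = 8, y_labor = 6.
poplin enters the basis when its profit ≥ yᵀa₃ = 8·4 + 6·3 = 50.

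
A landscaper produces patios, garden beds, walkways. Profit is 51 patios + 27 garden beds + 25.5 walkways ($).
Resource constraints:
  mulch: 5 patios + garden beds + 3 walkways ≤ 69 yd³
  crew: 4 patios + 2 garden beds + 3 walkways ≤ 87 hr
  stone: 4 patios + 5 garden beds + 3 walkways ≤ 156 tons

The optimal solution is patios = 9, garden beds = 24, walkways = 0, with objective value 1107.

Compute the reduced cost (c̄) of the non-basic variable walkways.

At the optimum: mulch uses 69 of 69 (binding); crew uses 84 of 87 (slack = 3); stone uses 156 of 156 (binding).
Slack constraints have shadow price 0 (complementary slackness).
Dual feasibility on the basic columns requires 5·y_mulch + 4·y_stone = 51, 1·y_mulch + 5·y_stone = 27.
Solving: y_mulch = 7, y_stone = 4.
Reduced cost of walkways: c₃ − yᵀa₃ = 25.5 − (7·3 + 4·3) = 25.5 − 33 = -7.5.

-7.5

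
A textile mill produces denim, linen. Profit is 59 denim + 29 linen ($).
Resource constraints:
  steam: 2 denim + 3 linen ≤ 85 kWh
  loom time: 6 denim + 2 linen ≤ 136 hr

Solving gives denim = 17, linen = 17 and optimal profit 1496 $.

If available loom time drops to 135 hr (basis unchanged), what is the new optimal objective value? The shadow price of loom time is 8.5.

1487.5

Δb = -1, so new z* = 1496 + (8.5)·(-1) = 1496 − 8.5 = 1487.5.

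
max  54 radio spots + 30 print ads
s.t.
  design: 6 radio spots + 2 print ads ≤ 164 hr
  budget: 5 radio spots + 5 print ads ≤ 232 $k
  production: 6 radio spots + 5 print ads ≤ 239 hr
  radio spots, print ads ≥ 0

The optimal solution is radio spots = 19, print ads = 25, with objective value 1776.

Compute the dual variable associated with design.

Binding: design and production. Non-binding: budget (12 unused).
Slack constraints have shadow price 0 (complementary slackness).
The binding rows give the dual system: 6·y_design + 6·y_production = 54 and 2·y_design + 5·y_production = 30.
Solving: y_design = 5, y_production = 4.
Shadow price of design = 5.

5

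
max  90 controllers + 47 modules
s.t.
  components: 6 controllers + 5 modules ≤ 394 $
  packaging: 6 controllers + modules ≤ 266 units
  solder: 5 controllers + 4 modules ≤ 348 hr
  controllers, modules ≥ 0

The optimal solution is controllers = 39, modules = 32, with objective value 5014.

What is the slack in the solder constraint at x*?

25

solder used = 5·39 + 4·32 = 323; slack = 348 − 323 = 25.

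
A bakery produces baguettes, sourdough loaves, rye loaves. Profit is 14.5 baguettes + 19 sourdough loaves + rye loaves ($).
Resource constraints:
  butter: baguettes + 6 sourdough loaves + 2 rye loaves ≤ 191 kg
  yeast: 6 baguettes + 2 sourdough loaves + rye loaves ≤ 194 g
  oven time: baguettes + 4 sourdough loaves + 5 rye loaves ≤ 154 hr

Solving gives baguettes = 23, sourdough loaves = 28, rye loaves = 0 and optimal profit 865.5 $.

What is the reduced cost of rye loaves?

At the optimum: butter uses 191 of 191 (binding); yeast uses 194 of 194 (binding); oven time uses 135 of 154 (slack = 19).
By complementary slackness, y = 0 for the non-binding constraint.
From A_Bᵀ y = c: 1·y_butter + 6·y_yeast = 14.5; 6·y_butter + 2·y_yeast = 19.
This yields shadow prices y_butter = 2.5, y_yeast = 2.
Reduced cost of rye loaves: c₃ − yᵀa₃ = 1 − (2.5·2 + 2·1) = 1 − 7 = -6.

-6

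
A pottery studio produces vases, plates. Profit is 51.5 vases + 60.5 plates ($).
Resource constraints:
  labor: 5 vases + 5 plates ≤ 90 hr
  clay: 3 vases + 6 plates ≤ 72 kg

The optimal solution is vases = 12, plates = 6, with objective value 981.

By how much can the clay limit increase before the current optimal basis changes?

36

Binding constraints: labor, clay. The basis is B = [[5,5],[3,6]] with det 15.
Per unit increase in clay, x* moves by d = (-0.3333, 0.3333).
The basis stays optimal until vases reaches 0; allowable increase = 36 kg.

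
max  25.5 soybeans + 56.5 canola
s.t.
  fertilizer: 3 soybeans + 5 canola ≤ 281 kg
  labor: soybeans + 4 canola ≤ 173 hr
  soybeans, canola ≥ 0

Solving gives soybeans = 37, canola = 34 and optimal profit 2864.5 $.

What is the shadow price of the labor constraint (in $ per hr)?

Both fertilizer and labor are binding at x*.
From A_Bᵀ y = c: 3·y_fertilizer + 1·y_labor = 25.5; 5·y_fertilizer + 4·y_labor = 56.5.
→ y_fertilizer = 6.5 and y_labor = 6.
Shadow price of labor = 6.

6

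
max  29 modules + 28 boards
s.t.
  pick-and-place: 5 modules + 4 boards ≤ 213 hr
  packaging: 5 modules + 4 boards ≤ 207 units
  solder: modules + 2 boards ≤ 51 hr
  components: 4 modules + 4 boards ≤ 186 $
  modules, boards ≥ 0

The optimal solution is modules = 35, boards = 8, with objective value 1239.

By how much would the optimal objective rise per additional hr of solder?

At the optimum: pick-and-place uses 207 of 213 (slack = 6); packaging uses 207 of 207 (binding); solder uses 51 of 51 (binding); components uses 172 of 186 (slack = 14).
Since pick-and-place, components are not tight, their duals are 0.
Dual feasibility on the basic columns requires 5·y_packaging + 1·y_solder = 29, 4·y_packaging + 2·y_solder = 28.
→ y_packaging = 5 and y_solder = 4.
Shadow price of solder = 4.

4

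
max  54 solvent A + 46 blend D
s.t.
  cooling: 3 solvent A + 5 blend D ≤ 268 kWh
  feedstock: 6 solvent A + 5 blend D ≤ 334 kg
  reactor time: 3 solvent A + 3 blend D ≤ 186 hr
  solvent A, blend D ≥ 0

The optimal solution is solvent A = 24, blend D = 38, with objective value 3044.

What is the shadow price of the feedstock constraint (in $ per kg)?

Check each constraint at x*: cooling 262/268 (slack 6); feedstock 334/334 (tight); reactor time 186/186 (tight).
Slack constraints have shadow price 0 (complementary slackness).
The binding rows give the dual system: 6·y_feedstock + 3·y_reactor time = 54 and 5·y_feedstock + 3·y_reactor time = 46.
This yields shadow prices y_feedstock = 8, y_reactor time = 2.
Shadow price of feedstock = 8.

8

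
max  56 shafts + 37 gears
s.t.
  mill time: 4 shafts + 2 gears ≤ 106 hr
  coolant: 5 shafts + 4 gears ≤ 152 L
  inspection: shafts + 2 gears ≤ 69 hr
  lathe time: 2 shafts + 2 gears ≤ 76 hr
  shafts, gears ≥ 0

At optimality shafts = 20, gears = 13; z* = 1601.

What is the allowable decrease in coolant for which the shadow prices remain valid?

Binding constraints: mill time, coolant. The basis is B = [[4,2],[5,4]] with det 6.
Per unit decrease in coolant, x* moves by d = (0.3333, -0.6667).
The basis stays optimal until gears reaches 0; allowable decrease = 19.5 L.

19.5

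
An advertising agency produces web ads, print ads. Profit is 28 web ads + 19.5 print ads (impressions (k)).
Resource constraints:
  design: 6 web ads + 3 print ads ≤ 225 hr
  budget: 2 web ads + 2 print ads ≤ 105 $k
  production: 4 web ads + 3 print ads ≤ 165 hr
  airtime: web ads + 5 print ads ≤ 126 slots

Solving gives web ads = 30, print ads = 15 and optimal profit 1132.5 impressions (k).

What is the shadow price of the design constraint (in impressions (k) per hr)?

Check each constraint at x*: design 225/225 (tight); budget 90/105 (slack 15); production 165/165 (tight); airtime 105/126 (slack 21).
By complementary slackness, y = 0 for the non-binding constraints.
The binding rows give the dual system: 6·y_design + 4·y_production = 28 and 3·y_design + 3·y_production = 19.5.
Solving: y_design = 1, y_production = 5.5.
Shadow price of design = 1.

1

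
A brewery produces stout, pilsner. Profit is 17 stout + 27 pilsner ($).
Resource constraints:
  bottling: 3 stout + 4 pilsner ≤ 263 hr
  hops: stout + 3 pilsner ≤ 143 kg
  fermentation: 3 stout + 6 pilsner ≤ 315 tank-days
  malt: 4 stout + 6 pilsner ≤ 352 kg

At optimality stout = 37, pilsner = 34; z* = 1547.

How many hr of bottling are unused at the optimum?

16

bottling used = 3·37 + 4·34 = 247; slack = 263 − 247 = 16.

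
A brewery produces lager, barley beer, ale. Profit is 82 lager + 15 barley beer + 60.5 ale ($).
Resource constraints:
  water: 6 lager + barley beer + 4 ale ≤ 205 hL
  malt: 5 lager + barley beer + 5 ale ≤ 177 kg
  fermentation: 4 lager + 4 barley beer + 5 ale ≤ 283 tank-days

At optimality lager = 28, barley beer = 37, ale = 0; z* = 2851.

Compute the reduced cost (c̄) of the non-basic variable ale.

-7.5

Check each constraint at x*: water 205/205 (tight); malt 177/177 (tight); fermentation 260/283 (slack 23).
Slack constraints have shadow price 0 (complementary slackness).
The binding rows give the dual system: 6·y_water + 5·y_malt = 82 and 1·y_water + 1·y_malt = 15.
→ y_water = 7 and y_malt = 8.
Reduced cost of ale: c₃ − yᵀa₃ = 60.5 − (7·4 + 8·5) = 60.5 − 68 = -7.5.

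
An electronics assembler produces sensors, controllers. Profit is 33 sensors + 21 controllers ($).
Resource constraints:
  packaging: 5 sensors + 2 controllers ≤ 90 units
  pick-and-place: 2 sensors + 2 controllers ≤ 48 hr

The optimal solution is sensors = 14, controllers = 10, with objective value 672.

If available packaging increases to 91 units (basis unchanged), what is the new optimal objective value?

676

Check each constraint at x*: packaging 90/90 (tight); pick-and-place 48/48 (tight).
Dual feasibility on the basic columns requires 5·y_packaging + 2·y_pick-and-place = 33, 2·y_packaging + 2·y_pick-and-place = 21.
Solving: y_packaging = 4, y_pick-and-place = 6.5.
Δz = y_packaging·Δb = 4 × (1) = 4, so new z* = 672 + 4 = 676.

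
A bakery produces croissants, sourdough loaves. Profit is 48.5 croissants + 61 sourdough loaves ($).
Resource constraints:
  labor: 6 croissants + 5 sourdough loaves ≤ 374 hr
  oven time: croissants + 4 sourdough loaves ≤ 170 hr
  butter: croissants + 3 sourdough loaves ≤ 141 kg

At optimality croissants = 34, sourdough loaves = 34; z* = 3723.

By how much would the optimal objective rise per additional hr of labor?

7

Binding: labor and oven time. Non-binding: butter (5 unused).
By complementary slackness, y = 0 for the non-binding constraint.
The binding rows give the dual system: 6·y_labor + 1·y_oven time = 48.5 and 5·y_labor + 4·y_oven time = 61.
Solving: y_labor = 7, y_oven time = 6.5.
Shadow price of labor = 7.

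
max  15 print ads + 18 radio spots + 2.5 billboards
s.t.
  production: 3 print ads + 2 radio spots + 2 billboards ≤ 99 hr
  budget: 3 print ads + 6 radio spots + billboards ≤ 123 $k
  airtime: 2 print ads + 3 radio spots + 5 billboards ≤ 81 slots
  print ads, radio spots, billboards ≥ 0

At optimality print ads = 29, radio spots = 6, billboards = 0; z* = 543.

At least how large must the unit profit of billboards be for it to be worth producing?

8

Check each constraint at x*: production 99/99 (tight); budget 123/123 (tight); airtime 76/81 (slack 5).
Slack constraints have shadow price 0 (complementary slackness).
The binding rows give the dual system: 3·y_production + 3·y_budget = 15 and 2·y_production + 6·y_budget = 18.
This yields shadow prices y_production = 3, y_budget = 2.
billboards enters the basis when its profit ≥ yᵀa₃ = 3·2 + 2·1 = 8.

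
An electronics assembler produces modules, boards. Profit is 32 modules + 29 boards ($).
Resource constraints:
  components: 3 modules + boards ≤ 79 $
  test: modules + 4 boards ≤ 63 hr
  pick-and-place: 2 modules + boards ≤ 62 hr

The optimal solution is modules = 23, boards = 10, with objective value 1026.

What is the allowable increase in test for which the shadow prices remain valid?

Binding constraints: components, test. The basis is B = [[3,1],[1,4]] with det 11.
Per unit increase in test, x* moves by d = (-0.0909, 0.2727).
The basis stays optimal until pick-and-place becomes binding; allowable increase = 66 hr.

66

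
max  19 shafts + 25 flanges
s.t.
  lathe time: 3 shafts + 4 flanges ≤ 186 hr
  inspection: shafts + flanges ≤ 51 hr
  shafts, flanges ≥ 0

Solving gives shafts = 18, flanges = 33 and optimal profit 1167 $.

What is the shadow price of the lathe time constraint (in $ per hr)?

6

Check each constraint at x*: lathe time 186/186 (tight); inspection 51/51 (tight).
Dual feasibility on the basic columns requires 3·y_lathe time + 1·y_inspection = 19, 4·y_lathe time + 1·y_inspection = 25.
Solving: y_lathe time = 6, y_inspection = 1.
Shadow price of lathe time = 6.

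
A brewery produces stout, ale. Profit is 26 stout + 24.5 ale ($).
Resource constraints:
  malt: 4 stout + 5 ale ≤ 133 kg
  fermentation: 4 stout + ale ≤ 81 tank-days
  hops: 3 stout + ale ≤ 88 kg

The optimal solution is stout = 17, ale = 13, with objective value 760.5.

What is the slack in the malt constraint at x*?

0

malt used = 4·17 + 5·13 = 133; slack = 133 − 133 = 0.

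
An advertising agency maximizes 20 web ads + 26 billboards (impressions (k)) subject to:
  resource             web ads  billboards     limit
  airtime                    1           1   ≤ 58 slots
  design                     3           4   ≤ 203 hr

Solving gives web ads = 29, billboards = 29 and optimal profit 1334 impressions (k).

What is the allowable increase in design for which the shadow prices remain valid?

Binding constraints: airtime, design. The basis is B = [[1,1],[3,4]] with det 1.
Per unit increase in design, x* moves by d = (-1, 1).
The basis stays optimal until web ads reaches 0; allowable increase = 29 hr.

29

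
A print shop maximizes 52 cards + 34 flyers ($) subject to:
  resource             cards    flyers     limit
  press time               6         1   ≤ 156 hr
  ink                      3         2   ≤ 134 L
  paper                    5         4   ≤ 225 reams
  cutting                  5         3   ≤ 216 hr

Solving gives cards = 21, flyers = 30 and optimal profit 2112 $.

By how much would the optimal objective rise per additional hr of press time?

2

Binding: press time and paper. Non-binding: ink (11 unused), cutting (21 unused).
By complementary slackness, y = 0 for the non-binding constraints.
Dual feasibility on the basic columns requires 6·y_press time + 5·y_paper = 52, 1·y_press time + 4·y_paper = 34.
→ y_press time = 2 and y_paper = 8.
Shadow price of press time = 2.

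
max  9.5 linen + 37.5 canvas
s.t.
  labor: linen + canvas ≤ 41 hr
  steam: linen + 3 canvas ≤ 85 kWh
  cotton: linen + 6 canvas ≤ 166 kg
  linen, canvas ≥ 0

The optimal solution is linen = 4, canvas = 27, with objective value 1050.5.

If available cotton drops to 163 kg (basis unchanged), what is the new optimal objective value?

1041.5

Check each constraint at x*: labor 31/41 (slack 10); steam 85/85 (tight); cotton 166/166 (tight).
Since labor is not tight, its dual is 0.
The binding rows give the dual system: 1·y_steam + 1·y_cotton = 9.5 and 3·y_steam + 6·y_cotton = 37.5.
Solving: y_steam = 6.5, y_cotton = 3.
Δz = y_cotton·Δb = 3 × (-3) = -9, so new z* = 1050.5 − 9 = 1041.5.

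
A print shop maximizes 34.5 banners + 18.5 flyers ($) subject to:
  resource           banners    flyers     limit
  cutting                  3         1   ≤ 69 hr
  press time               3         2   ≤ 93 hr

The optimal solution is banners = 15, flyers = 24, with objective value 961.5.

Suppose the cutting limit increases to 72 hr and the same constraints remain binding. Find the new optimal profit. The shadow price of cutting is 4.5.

975

Δb = 3, so new z* = 961.5 + (4.5)·(3) = 961.5 + 13.5 = 975.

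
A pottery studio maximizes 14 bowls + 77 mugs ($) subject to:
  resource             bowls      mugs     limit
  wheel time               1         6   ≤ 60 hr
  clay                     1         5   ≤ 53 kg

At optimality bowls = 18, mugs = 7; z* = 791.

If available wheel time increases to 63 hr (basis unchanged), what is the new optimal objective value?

Both wheel time and clay are binding at x*.
The binding rows give the dual system: 1·y_wheel time + 1·y_clay = 14 and 6·y_wheel time + 5·y_clay = 77.
Solving: y_wheel time = 7, y_clay = 7.
Δz = y_wheel time·Δb = 7 × (3) = 21, so new z* = 791 + 21 = 812.

812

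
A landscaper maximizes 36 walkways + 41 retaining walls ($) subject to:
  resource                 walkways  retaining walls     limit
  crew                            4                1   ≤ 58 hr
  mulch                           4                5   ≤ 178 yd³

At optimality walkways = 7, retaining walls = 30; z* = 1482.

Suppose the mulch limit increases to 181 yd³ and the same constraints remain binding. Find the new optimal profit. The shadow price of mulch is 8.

1506

Δb = 3, so new z* = 1482 + (8)·(3) = 1482 + 24 = 1506.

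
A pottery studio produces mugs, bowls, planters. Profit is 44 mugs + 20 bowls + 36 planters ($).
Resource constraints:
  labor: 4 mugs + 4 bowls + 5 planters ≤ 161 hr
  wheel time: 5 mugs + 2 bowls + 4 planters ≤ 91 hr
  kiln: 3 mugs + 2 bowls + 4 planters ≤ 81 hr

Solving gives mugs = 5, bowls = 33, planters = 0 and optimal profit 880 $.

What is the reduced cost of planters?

-4

Check each constraint at x*: labor 152/161 (slack 9); wheel time 91/91 (tight); kiln 81/81 (tight).
Since labor is not tight, its dual is 0.
Dual feasibility on the basic columns requires 5·y_wheel time + 3·y_kiln = 44, 2·y_wheel time + 2·y_kiln = 20.
This yields shadow prices y_wheel time = 7, y_kiln = 3.
Reduced cost of planters: c₃ − yᵀa₃ = 36 − (7·4 + 3·4) = 36 − 40 = -4.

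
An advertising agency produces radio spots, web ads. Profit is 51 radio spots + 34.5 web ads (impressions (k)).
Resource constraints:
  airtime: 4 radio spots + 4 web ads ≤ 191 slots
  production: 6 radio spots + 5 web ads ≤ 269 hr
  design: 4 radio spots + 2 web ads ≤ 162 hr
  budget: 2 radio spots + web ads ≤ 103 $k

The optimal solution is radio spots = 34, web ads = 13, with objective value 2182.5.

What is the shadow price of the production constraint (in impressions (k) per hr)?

4.5

Check each constraint at x*: airtime 188/191 (slack 3); production 269/269 (tight); design 162/162 (tight); budget 81/103 (slack 22).
Since airtime, budget are not tight, their duals are 0.
From A_Bᵀ y = c: 6·y_production + 4·y_design = 51; 5·y_production + 2·y_design = 34.5.
This yields shadow prices y_production = 4.5, y_design = 6.
Shadow price of production = 4.5.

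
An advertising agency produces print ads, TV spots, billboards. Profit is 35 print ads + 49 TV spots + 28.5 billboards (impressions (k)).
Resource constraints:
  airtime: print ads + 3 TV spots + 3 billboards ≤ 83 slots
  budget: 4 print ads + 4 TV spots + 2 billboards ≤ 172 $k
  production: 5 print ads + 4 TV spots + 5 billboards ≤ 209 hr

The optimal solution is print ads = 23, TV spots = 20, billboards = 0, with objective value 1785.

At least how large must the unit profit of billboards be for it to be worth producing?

Binding: airtime and budget. Non-binding: production (14 unused).
Slack constraints have shadow price 0 (complementary slackness).
Dual feasibility on the basic columns requires 1·y_airtime + 4·y_budget = 35, 3·y_airtime + 4·y_budget = 49.
This yields shadow prices y_airtime = 7, y_budget = 7.
billboards enters the basis when its profit ≥ yᵀa₃ = 7·3 + 7·2 = 35.

35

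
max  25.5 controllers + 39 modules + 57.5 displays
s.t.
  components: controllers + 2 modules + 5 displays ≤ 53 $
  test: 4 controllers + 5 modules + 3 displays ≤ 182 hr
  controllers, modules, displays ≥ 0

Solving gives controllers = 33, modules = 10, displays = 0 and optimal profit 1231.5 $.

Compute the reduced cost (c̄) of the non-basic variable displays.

-2

Check each constraint at x*: components 53/53 (tight); test 182/182 (tight).
From A_Bᵀ y = c: 1·y_components + 4·y_test = 25.5; 2·y_components + 5·y_test = 39.
→ y_components = 9.5 and y_test = 4.
Reduced cost of displays: c₃ − yᵀa₃ = 57.5 − (9.5·5 + 4·3) = 57.5 − 59.5 = -2.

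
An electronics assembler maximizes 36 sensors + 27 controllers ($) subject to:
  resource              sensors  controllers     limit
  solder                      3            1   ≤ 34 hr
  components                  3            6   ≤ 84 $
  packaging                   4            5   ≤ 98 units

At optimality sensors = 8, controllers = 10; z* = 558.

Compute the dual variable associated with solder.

9

Binding: solder and components. Non-binding: packaging (16 unused).
By complementary slackness, y = 0 for the non-binding constraint.
From A_Bᵀ y = c: 3·y_solder + 3·y_components = 36; 1·y_solder + 6·y_components = 27.
→ y_solder = 9 and y_components = 3.
Shadow price of solder = 9.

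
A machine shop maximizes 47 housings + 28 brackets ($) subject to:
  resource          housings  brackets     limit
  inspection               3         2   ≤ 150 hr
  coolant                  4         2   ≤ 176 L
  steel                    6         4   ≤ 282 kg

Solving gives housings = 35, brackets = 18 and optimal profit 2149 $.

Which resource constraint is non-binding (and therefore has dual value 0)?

inspection: 141/150 (slack 9)
coolant: 176/176 (binding)
steel: 282/282 (binding)
By complementary slackness, a constraint with positive slack has shadow price 0 → inspection.

inspection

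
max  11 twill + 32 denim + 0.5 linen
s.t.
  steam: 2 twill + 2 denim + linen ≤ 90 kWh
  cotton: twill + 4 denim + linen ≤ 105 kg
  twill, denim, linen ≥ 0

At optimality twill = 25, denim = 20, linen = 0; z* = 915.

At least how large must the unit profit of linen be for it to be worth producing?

9

Check each constraint at x*: steam 90/90 (tight); cotton 105/105 (tight).
Dual feasibility on the basic columns requires 2·y_steam + 1·y_cotton = 11, 2·y_steam + 4·y_cotton = 32.
→ y_steam = 2 and y_cotton = 7.
linen enters the basis when its profit ≥ yᵀa₃ = 2·1 + 7·1 = 9.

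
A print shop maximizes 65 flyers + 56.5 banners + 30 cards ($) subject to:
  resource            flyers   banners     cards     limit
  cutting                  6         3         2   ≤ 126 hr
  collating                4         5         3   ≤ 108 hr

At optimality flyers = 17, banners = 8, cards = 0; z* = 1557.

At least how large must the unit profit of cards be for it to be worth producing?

35

Check each constraint at x*: cutting 126/126 (tight); collating 108/108 (tight).
From A_Bᵀ y = c: 6·y_cutting + 4·y_collating = 65; 3·y_cutting + 5·y_collating = 56.5.
→ y_cutting = 5.5 and y_collating = 8.
cards enters the basis when its profit ≥ yᵀa₃ = 5.5·2 + 8·3 = 35.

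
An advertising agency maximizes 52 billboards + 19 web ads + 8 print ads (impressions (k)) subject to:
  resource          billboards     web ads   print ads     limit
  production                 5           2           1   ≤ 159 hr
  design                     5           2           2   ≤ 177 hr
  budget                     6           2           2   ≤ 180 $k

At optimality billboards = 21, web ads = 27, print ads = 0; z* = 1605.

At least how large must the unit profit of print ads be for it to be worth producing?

14

At the optimum: production uses 159 of 159 (binding); design uses 159 of 177 (slack = 18); budget uses 180 of 180 (binding).
Since design is not tight, its dual is 0.
Dual feasibility on the basic columns requires 5·y_production + 6·y_budget = 52, 2·y_production + 2·y_budget = 19.
Solving: y_production = 5, y_budget = 4.5.
print ads enters the basis when its profit ≥ yᵀa₃ = 5·1 + 4.5·2 = 14.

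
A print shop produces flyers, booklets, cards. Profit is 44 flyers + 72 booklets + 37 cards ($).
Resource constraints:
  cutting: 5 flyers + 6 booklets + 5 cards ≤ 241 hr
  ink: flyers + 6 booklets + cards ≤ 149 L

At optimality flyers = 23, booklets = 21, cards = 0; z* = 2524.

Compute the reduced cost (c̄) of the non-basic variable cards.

Check each constraint at x*: cutting 241/241 (tight); ink 149/149 (tight).
The binding rows give the dual system: 5·y_cutting + 1·y_ink = 44 and 6·y_cutting + 6·y_ink = 72.
→ y_cutting = 8 and y_ink = 4.
Reduced cost of cards: c₃ − yᵀa₃ = 37 − (8·5 + 4·1) = 37 − 44 = -7.

-7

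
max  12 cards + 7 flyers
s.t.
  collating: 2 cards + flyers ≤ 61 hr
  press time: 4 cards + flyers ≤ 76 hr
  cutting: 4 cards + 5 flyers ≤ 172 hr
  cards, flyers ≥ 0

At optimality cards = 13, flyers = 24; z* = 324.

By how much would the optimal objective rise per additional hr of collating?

At the optimum: collating uses 50 of 61 (slack = 11); press time uses 76 of 76 (binding); cutting uses 172 of 172 (binding).
Slack constraints have shadow price 0 (complementary slackness).
Dual feasibility on the basic columns requires 4·y_press time + 4·y_cutting = 12, 1·y_press time + 5·y_cutting = 7.
→ y_press time = 2 and y_cutting = 1.
Shadow price of collating = 0.

0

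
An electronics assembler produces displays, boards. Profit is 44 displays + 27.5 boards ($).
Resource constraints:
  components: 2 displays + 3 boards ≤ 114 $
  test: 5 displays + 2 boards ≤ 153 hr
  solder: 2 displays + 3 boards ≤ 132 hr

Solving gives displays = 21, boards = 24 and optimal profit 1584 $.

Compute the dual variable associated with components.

4.5

Binding: components and test. Non-binding: solder (18 unused).
By complementary slackness, y = 0 for the non-binding constraint.
The binding rows give the dual system: 2·y_components + 5·y_test = 44 and 3·y_components + 2·y_test = 27.5.
This yields shadow prices y_components = 4.5, y_test = 7.
Shadow price of components = 4.5.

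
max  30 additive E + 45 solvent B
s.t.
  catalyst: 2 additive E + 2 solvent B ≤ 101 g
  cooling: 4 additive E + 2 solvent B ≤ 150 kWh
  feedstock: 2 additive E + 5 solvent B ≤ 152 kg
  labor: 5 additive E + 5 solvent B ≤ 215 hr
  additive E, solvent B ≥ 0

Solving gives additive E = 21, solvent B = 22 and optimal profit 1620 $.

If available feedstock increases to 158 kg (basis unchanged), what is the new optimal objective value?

At the optimum: catalyst uses 86 of 101 (slack = 15); cooling uses 128 of 150 (slack = 22); feedstock uses 152 of 152 (binding); labor uses 215 of 215 (binding).
Slack constraints have shadow price 0 (complementary slackness).
Dual feasibility on the basic columns requires 2·y_feedstock + 5·y_labor = 30, 5·y_feedstock + 5·y_labor = 45.
This yields shadow prices y_feedstock = 5, y_labor = 4.
Δz = y_feedstock·Δb = 5 × (6) = 30, so new z* = 1620 + 30 = 1650.

1650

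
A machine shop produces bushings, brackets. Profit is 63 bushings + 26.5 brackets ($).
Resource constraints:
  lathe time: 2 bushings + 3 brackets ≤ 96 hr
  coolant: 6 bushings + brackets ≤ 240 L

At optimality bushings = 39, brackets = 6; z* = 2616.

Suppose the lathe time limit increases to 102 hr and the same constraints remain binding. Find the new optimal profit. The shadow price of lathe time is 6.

Δb = 6, so new z* = 2616 + (6)·(6) = 2616 + 36 = 2652.

2652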